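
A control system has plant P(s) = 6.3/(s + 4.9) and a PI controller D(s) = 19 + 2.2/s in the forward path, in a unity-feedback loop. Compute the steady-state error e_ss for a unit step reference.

The open loop D(s)P(s) has a pole at the origin (type 1), so the static position error constant is infinite and e_ss = 1/(1+∞) = 0.

0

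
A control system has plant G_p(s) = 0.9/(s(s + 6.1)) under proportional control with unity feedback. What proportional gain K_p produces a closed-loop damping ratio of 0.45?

Closed-loop characteristic equation: s² + 6.1s + K_p·0.9 = 0.
So ω_n = √(0.9K_p) and 2ζω_n = 6.1, giving ζ = 6.1/(2√(0.9K_p)).
Setting ζ = 0.45: √(0.9K_p) = 6.1/(2·0.45) = 6.778, so K_p = 45.94/0.9 = 51.

K_p = 51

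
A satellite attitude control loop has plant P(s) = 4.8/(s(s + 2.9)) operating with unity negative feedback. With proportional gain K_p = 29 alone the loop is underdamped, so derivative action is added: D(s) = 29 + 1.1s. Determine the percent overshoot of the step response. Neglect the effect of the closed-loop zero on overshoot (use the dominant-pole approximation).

Forward path: (29 + 1.1s)·4.8/(s(s+2.9)). The closed-loop characteristic equation is s² + (2.9 + 4.8·1.1)s + 4.8·29 = 0.
That is s² + 8.18s + 139.2 = 0, so ω_n = 11.8 rad/s and ζ = 8.18/(2·11.8) = 0.3467.
%OS = 100·exp(−πζ/√(1−ζ²)) = 31.3%.

31.3%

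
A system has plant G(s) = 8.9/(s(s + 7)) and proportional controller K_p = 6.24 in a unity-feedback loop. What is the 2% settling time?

The closed-loop denominator s² + 7s + 55.54 gives ω_n = √55.54 = 7.452 and ζ = 7/(2ω_n) = 0.4697.
2% settling time T_s ≈ 4/(ζω_n) = 4/3.5 = 1.14 s.

T_s ≈ 1.14 s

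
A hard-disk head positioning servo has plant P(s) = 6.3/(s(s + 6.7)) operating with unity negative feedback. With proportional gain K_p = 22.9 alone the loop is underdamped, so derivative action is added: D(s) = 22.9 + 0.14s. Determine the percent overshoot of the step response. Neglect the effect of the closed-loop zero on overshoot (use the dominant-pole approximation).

Forward path: (22.9 + 0.14s)·6.3/(s(s+6.7)). The closed-loop characteristic equation is s² + (6.7 + 6.3·0.14)s + 6.3·22.9 = 0.
That is s² + 7.582s + 144.3 = 0, so ω_n = 12.01 rad/s and ζ = 7.582/(2·12.01) = 0.3156.
%OS = 100·exp(−πζ/√(1−ζ²)) = 35.2%.

35.2%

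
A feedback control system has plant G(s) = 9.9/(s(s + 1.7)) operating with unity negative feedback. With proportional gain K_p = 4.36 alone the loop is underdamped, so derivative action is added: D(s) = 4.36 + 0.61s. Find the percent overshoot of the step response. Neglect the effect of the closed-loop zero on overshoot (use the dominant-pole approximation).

Forward path: (4.36 + 0.61s)·9.9/(s(s+1.7)). The closed-loop characteristic equation is s² + (1.7 + 9.9·0.61)s + 9.9·4.36 = 0.
That is s² + 7.739s + 43.16 = 0, so ω_n = 6.57 rad/s and ζ = 7.739/(2·6.57) = 0.589.
%OS = 100·exp(−πζ/√(1−ζ²)) = 10.1%.

10.1%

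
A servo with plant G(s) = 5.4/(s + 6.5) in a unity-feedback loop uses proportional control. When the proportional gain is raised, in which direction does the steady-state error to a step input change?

The position error constant K_pos = K_p·G(0) grows with K_p, and e_ss = 1/(1+K_pos) falls.

decrease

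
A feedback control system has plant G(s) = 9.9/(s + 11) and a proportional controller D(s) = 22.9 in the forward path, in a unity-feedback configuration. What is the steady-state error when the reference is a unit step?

The loop is type 0. Static position error constant K_pos = D(0)·G(0) = 22.9·0.9 = 20.61.
Steady-state error to a unit step: e_ss = 1/(1+K_pos) = 1/21.61 = 0.0463.

0.0463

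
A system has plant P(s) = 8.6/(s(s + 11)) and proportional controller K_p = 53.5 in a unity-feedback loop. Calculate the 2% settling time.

T_s ≈ 0.727 s

From 1 + K_pP(s) = 0: s² + 11s + 460.1 = 0 ⇒ ω_n = 21.45, ζ = 0.2564.
2% settling time T_s ≈ 4/(ζω_n) = 4/5.5 = 0.727 s.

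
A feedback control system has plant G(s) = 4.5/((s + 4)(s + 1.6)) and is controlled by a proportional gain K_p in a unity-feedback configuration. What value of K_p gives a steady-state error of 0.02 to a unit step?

The loop is type 0, so e_ss(step) = 1/(1 + K_pos) with K_pos = K_p·G(0).
G(0) = 0.7031. Require 1/(1 + K_p·0.7031) = 0.02, so 1 + 0.7031·K_p = 50.
K_p = (50 − 1)/0.7031 = 69.7.

K_p = 69.7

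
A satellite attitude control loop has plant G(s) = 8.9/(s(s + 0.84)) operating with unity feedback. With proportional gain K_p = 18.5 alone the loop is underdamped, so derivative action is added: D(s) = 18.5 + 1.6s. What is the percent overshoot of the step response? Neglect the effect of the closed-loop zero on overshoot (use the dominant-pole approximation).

Forward path: (18.5 + 1.6s)·8.9/(s(s+0.84)). The closed-loop characteristic equation is s² + (0.84 + 8.9·1.6)s + 8.9·18.5 = 0.
That is s² + 15.08s + 164.7 = 0, so ω_n = 12.83 rad/s and ζ = 15.08/(2·12.83) = 0.5876.
%OS = 100·exp(−πζ/√(1−ζ²)) = 10.2%.

10.2%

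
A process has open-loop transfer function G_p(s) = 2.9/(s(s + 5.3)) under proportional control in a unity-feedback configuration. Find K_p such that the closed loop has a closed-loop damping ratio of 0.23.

Closed-loop characteristic equation: s² + 5.3s + K_p·2.9 = 0.
So ω_n = √(2.9K_p) and 2ζω_n = 5.3, giving ζ = 5.3/(2√(2.9K_p)).
Setting ζ = 0.23: √(2.9K_p) = 5.3/(2·0.23) = 11.52, so K_p = 132.8/2.9 = 45.8.

K_p = 45.8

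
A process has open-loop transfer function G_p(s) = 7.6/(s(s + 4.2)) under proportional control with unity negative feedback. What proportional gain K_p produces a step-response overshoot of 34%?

From %OS = 100·exp(−πζ/√(1−ζ²)) = 34%, ζ = −ln(0.34)/√(π²+ln²(0.34)) = 0.3248.
Characteristic equation s² + 4.2s + 7.6K_p = 0 gives ζ = 4.2/(2√(7.6K_p)).
Setting ζ = 0.3248: √(7.6K_p) = 4.2/(2·0.3248) = 6.466, so K_p = 41.81/7.6 = 5.5.

K_p = 5.5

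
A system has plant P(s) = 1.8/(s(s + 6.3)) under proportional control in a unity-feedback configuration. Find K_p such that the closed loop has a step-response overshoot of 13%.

From %OS = 100·exp(−πζ/√(1−ζ²)) = 13%, ζ = −ln(0.13)/√(π²+ln²(0.13)) = 0.5446.
Characteristic equation s² + 6.3s + 1.8K_p = 0 gives ζ = 6.3/(2√(1.8K_p)).
Setting ζ = 0.5446: √(1.8K_p) = 6.3/(2·0.5446) = 5.784, so K_p = 33.45/1.8 = 18.6.

K_p = 18.6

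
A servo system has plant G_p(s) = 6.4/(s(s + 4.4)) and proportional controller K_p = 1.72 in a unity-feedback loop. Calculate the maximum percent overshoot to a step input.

6.19%

Closed-loop characteristic equation: s² + 4.4s + 11.01 = 0, so ω_n = 3.318 rad/s and ζ = 4.4/(2·3.318) = 0.6631.
%OS = 100·exp(−πζ/√(1−ζ²)) = 100·exp(−π·0.6631/√0.5603) = 6.19%.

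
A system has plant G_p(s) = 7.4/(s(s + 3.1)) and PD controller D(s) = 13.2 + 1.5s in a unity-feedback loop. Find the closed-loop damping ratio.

ζ = 0.718

Forward path: (13.2 + 1.5s)·7.4/(s(s+3.1)). The closed-loop characteristic equation is s² + (3.1 + 7.4·1.5)s + 7.4·13.2 = 0.
That is s² + 14.2s + 97.68 = 0, so ω_n = 9.883 rad/s and ζ = 14.2/(2·9.883) = 0.7184.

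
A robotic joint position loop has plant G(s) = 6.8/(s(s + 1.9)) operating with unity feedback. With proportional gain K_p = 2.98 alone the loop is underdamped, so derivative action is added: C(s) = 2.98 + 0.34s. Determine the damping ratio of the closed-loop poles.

Forward path: (2.98 + 0.34s)·6.8/(s(s+1.9)). The closed-loop characteristic equation is s² + (1.9 + 6.8·0.34)s + 6.8·2.98 = 0.
That is s² + 4.212s + 20.26 = 0, so ω_n = 4.502 rad/s and ζ = 4.212/(2·4.502) = 0.4678.

ζ = 0.468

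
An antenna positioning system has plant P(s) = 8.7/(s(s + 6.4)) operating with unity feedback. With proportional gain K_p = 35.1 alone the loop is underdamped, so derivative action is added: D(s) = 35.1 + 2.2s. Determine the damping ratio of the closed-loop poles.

ζ = 0.731

Forward path: (35.1 + 2.2s)·8.7/(s(s+6.4)). The closed-loop characteristic equation is s² + (6.4 + 8.7·2.2)s + 8.7·35.1 = 0.
That is s² + 25.54s + 305.4 = 0, so ω_n = 17.47 rad/s and ζ = 25.54/(2·17.47) = 0.7308.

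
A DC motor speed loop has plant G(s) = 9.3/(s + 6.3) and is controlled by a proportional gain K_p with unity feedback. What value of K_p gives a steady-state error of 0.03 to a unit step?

For a type-0 loop with proportional control, e_ss = 1/(1 + K_p·G(0)).
G(0) = 1.476. Require 1/(1 + K_p·1.476) = 0.03, so 1 + 1.476·K_p = 33.33.
K_p = (33.33 − 1)/1.476 = 21.9.

K_p = 21.9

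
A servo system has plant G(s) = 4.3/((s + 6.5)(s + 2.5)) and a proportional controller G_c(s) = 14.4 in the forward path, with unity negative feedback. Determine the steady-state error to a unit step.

0.208

The loop is type 0. Static position error constant K_pos = G_c(0)·G(0) = 14.4·0.2646 = 3.81.
Steady-state error to a unit step: e_ss = 1/(1+K_pos) = 1/4.81 = 0.208.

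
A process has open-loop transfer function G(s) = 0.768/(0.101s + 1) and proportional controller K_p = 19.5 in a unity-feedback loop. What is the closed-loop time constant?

τ = 0.00632 s

Closed loop: T(s) = K_p·G/(1+K_p·G) = 14.98/(0.101s + 1 + 14.98), with pole at s = −(1 + 14.98)/0.101 = −158.2.
Closed-loop time constant τ = 1/158.2 = 0.00632 s.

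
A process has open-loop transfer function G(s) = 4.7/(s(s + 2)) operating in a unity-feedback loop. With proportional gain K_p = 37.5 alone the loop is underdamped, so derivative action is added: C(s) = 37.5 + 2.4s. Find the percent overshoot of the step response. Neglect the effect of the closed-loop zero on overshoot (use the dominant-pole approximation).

16.3%

Forward path: (37.5 + 2.4s)·4.7/(s(s+2)). The closed-loop characteristic equation is s² + (2 + 4.7·2.4)s + 4.7·37.5 = 0.
That is s² + 13.28s + 176.2 = 0, so ω_n = 13.28 rad/s and ζ = 13.28/(2·13.28) = 0.5002.
%OS = 100·exp(−πζ/√(1−ζ²)) = 16.3%.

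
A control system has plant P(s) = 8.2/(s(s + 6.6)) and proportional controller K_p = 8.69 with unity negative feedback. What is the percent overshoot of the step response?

The closed-loop denominator s² + 6.6s + 71.26 gives ω_n = √71.26 = 8.441 and ζ = 6.6/(2ω_n) = 0.3909.
%OS = 100·exp(−πζ/√(1−ζ²)) = 100·exp(−π·0.3909/√0.8472) = 26.3%.

26.3%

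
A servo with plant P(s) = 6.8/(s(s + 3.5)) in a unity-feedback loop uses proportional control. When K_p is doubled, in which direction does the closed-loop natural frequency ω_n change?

increase

ω_n = √(6.8·K_p), which grows with K_p.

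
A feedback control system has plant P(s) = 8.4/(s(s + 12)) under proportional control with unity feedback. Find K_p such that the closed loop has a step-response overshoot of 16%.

K_p = 16.9

From %OS = 100·exp(−πζ/√(1−ζ²)) = 16%, ζ = −ln(0.16)/√(π²+ln²(0.16)) = 0.5039.
Characteristic equation s² + 12s + 8.4K_p = 0 gives ζ = 12/(2√(8.4K_p)).
Setting ζ = 0.5039: √(8.4K_p) = 12/(2·0.5039) = 11.91, so K_p = 141.8/8.4 = 16.9.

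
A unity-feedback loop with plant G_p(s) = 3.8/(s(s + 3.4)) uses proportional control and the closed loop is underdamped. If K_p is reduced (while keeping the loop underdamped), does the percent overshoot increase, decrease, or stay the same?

ζ = 3.4/(2√(3.8K_p)) rises as K_p falls; higher damping means less overshoot.

decrease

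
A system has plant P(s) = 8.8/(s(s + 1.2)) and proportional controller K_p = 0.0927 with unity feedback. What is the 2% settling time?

The closed-loop denominator s² + 1.2s + 0.8158 gives ω_n = √0.8158 = 0.9032 and ζ = 1.2/(2ω_n) = 0.6643.
2% settling time T_s ≈ 4/(ζω_n) = 4/0.6 = 6.67 s.

T_s ≈ 6.67 s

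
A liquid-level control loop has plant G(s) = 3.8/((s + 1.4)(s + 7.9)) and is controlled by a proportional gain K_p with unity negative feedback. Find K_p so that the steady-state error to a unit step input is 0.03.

The loop is type 0, so e_ss(step) = 1/(1 + K_pos) with K_pos = K_p·G(0).
G(0) = 0.3436. Require 1/(1 + K_p·0.3436) = 0.03, so 1 + 0.3436·K_p = 33.33.
K_p = (33.33 − 1)/0.3436 = 94.1.

K_p = 94.1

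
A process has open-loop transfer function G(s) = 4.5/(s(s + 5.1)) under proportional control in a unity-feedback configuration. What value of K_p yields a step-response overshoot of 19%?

From %OS = 100·exp(−πζ/√(1−ζ²)) = 19%, ζ = −ln(0.19)/√(π²+ln²(0.19)) = 0.4673.
Characteristic equation s² + 5.1s + 4.5K_p = 0 gives ζ = 5.1/(2√(4.5K_p)).
Setting ζ = 0.4673: √(4.5K_p) = 5.1/(2·0.4673) = 5.456, so K_p = 29.77/4.5 = 6.62.

K_p = 6.62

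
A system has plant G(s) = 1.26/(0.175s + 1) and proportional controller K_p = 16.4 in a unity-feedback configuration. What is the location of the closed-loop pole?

s = -123.8

Closed loop: T(s) = K_p·G/(1+K_p·G) = 20.66/(0.175s + 1 + 20.66), with pole at s = −(1 + 20.66)/0.175 = −123.8.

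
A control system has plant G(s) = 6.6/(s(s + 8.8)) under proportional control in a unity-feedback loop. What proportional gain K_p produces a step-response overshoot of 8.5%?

K_p = 7.7

From %OS = 100·exp(−πζ/√(1−ζ²)) = 8.5%, ζ = −ln(0.085)/√(π²+ln²(0.085)) = 0.6173.
Characteristic equation s² + 8.8s + 6.6K_p = 0 gives ζ = 8.8/(2√(6.6K_p)).
Setting ζ = 0.6173: √(6.6K_p) = 8.8/(2·0.6173) = 7.128, so K_p = 50.8/6.6 = 7.7.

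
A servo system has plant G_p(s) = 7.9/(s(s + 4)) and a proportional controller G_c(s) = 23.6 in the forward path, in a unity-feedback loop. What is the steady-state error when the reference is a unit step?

0

The open loop G_c(s)G_p(s) has a pole at the origin (type 1), so the static position error constant is infinite and e_ss = 1/(1+∞) = 0.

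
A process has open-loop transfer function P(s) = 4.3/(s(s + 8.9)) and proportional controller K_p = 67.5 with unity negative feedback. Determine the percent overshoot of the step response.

42.7%

Closed-loop characteristic equation: s² + 8.9s + 290.2 = 0, so ω_n = 17.04 rad/s and ζ = 8.9/(2·17.04) = 0.2612.
%OS = 100·exp(−πζ/√(1−ζ²)) = 100·exp(−π·0.2612/√0.9318) = 42.7%.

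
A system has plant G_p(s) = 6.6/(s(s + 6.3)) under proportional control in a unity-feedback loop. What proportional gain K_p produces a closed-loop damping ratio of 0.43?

K_p = 8.13

Closed-loop characteristic equation: s² + 6.3s + K_p·6.6 = 0.
So ω_n = √(6.6K_p) and 2ζω_n = 6.3, giving ζ = 6.3/(2√(6.6K_p)).
Setting ζ = 0.43: √(6.6K_p) = 6.3/(2·0.43) = 7.326, so K_p = 53.66/6.6 = 8.13.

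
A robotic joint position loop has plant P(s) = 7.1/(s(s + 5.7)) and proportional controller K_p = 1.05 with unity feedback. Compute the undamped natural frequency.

ω_n = 2.73 rad/s

With unity feedback the closed-loop characteristic equation is s² + 5.7s + 1.05·7.1 = s² + 5.7s + 7.455 = 0.
So ω_n² = 7.455 ⇒ ω_n = 2.73 rad/s, and ζ = 5.7/(2ω_n) = 1.04.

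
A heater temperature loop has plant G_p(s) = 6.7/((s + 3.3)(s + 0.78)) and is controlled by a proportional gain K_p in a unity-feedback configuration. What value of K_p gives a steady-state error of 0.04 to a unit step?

K_p = 9.22

The loop is type 0, so e_ss(step) = 1/(1 + K_pos) with K_pos = K_p·G_p(0).
G_p(0) = 2.603. Require 1/(1 + K_p·2.603) = 0.04, so 1 + 2.603·K_p = 25.
K_p = (25 − 1)/2.603 = 9.22.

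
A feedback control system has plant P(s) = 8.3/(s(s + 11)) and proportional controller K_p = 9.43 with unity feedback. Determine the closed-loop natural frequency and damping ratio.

1 + K_p·P(s) = 0 gives s² + 11s + 78.27 = 0.
Matching s² + 2ζω_n s + ω_n²: ω_n = √78.27 = 8.847 rad/s and 2ζω_n = 11, so ζ = 11/(2·8.847) = 0.622.

ω_n = 8.85 rad/s, ζ = 0.622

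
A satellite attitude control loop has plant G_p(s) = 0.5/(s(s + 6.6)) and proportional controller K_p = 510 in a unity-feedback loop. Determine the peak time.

The closed-loop denominator s² + 6.6s + 255 gives ω_n = √255 = 15.97 and ζ = 6.6/(2ω_n) = 0.2067.
Damped frequency ω_d = ω_n√(1−ζ²) = 15.62 rad/s, so peak time T_p = π/ω_d = 0.201 s.

T_p = 0.201 s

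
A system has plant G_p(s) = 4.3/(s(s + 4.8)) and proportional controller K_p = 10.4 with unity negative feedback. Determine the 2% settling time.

T_s ≈ 1.67 s

Closed-loop characteristic equation: s² + 4.8s + 44.72 = 0, so ω_n = 6.687 rad/s and ζ = 4.8/(2·6.687) = 0.3589.
2% settling time T_s ≈ 4/(ζω_n) = 4/2.4 = 1.67 s.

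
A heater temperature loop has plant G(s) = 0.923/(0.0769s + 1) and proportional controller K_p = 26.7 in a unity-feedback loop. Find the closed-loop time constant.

τ = 0.003 s

Closed loop: T(s) = K_p·G/(1+K_p·G) = 24.64/(0.0769s + 1 + 24.64), with pole at s = −(1 + 24.64)/0.0769 = −333.5.
Closed-loop time constant τ = 1/333.5 = 0.003 s.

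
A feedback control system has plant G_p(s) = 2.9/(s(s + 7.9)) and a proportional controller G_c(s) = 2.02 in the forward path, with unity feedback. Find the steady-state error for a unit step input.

0

The open loop G_c(s)G_p(s) has a pole at the origin (type 1), so the static position error constant is infinite and e_ss = 1/(1+∞) = 0.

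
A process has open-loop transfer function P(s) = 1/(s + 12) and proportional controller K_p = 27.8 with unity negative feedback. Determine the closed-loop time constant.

τ = 0.0251 s

Closed-loop transfer function: T(s) = K_p·P(s)/(1 + K_p·P(s)) = 27.8/(s + 12 + 27.8) = 27.8/(s + 39.8).
Time constant τ = 1/39.8 = 0.0251 s.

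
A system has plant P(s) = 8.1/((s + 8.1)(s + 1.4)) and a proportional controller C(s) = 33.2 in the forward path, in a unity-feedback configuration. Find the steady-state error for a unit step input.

0.0405

The loop is type 0. Static position error constant K_pos = C(0)·P(0) = 33.2·0.7143 = 23.71.
Steady-state error to a unit step: e_ss = 1/(1+K_pos) = 1/24.71 = 0.0405.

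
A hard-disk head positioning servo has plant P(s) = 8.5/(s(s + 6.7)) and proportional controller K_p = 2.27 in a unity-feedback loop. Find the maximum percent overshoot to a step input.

2.46%

From 1 + K_pP(s) = 0: s² + 6.7s + 19.3 = 0 ⇒ ω_n = 4.393, ζ = 0.7626.
%OS = 100·exp(−πζ/√(1−ζ²)) = 100·exp(−π·0.7626/√0.4184) = 2.46%.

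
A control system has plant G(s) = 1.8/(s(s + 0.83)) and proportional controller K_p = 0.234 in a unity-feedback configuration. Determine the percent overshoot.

Closed-loop characteristic equation: s² + 0.83s + 0.4212 = 0, so ω_n = 0.649 rad/s and ζ = 0.83/(2·0.649) = 0.6394.
%OS = 100·exp(−πζ/√(1−ζ²)) = 100·exp(−π·0.6394/√0.5911) = 7.33%.

7.33%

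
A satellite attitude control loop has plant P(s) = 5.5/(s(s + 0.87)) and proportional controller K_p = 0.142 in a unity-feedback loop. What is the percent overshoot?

The closed-loop denominator s² + 0.87s + 0.781 gives ω_n = √0.781 = 0.8837 and ζ = 0.87/(2ω_n) = 0.4922.
%OS = 100·exp(−πζ/√(1−ζ²)) = 100·exp(−π·0.4922/√0.7577) = 16.9%.

16.9%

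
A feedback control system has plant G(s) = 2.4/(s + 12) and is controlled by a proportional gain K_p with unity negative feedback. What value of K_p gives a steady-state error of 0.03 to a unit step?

K_p = 162

Steady-state error for a unit step on this type-0 loop is 1/(1 + K_p·G(0)).
G(0) = 0.2. Require 1/(1 + K_p·0.2) = 0.03, so 1 + 0.2·K_p = 33.33.
K_p = (33.33 − 1)/0.2 = 162.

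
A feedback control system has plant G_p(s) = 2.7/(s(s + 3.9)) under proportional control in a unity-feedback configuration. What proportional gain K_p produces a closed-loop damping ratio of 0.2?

Closed-loop characteristic equation: s² + 3.9s + K_p·2.7 = 0.
So ω_n = √(2.7K_p) and 2ζω_n = 3.9, giving ζ = 3.9/(2√(2.7K_p)).
Setting ζ = 0.2: √(2.7K_p) = 3.9/(2·0.2) = 9.75, so K_p = 95.06/2.7 = 35.2.

K_p = 35.2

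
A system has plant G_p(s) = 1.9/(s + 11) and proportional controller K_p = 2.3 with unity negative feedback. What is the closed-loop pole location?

s = -15.37

Closed-loop transfer function: T(s) = K_p·G_p(s)/(1 + K_p·G_p(s)) = 4.37/(s + 11 + 4.37) = 4.37/(s + 15.37).
The closed-loop pole is at s = −15.37.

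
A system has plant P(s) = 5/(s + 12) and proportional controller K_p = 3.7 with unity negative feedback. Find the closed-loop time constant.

τ = 0.0328 s

Closed-loop transfer function: T(s) = K_p·P(s)/(1 + K_p·P(s)) = 18.5/(s + 12 + 18.5) = 18.5/(s + 30.5).
Time constant τ = 1/30.5 = 0.0328 s.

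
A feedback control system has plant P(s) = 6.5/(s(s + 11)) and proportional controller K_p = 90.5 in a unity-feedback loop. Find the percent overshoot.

48.1%

Closed-loop characteristic equation: s² + 11s + 588.2 = 0, so ω_n = 24.25 rad/s and ζ = 11/(2·24.25) = 0.2268.
%OS = 100·exp(−πζ/√(1−ζ²)) = 100·exp(−π·0.2268/√0.9486) = 48.1%.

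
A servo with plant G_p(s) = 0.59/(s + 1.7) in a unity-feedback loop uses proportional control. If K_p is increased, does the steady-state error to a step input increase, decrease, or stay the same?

decrease

e_ss = 1/(1 + K_p·G_p(0)); a larger K_p raises the denominator, so e_ss decreases.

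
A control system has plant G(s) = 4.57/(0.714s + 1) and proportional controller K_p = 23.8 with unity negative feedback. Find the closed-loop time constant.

τ = 0.0065 s

Closed loop: T(s) = K_p·G/(1+K_p·G) = 108.8/(0.714s + 1 + 108.8), with pole at s = −(1 + 108.8)/0.714 = −153.7.
Closed-loop time constant τ = 1/153.7 = 0.0065 s.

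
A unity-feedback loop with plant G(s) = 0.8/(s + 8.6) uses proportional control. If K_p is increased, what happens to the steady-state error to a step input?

decrease

The position error constant K_pos = K_p·G(0) grows with K_p, and e_ss = 1/(1+K_pos) falls.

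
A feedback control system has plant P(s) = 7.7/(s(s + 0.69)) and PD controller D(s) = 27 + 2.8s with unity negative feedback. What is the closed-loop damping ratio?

ζ = 0.772

Forward path: (27 + 2.8s)·7.7/(s(s+0.69)). The closed-loop characteristic equation is s² + (0.69 + 7.7·2.8)s + 7.7·27 = 0.
That is s² + 22.25s + 207.9 = 0, so ω_n = 14.42 rad/s and ζ = 22.25/(2·14.42) = 0.7716.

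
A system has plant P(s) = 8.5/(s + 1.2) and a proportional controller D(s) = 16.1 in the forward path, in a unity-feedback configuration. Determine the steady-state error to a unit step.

0.00869

The loop is type 0. Static position error constant K_pos = D(0)·P(0) = 16.1·7.083 = 114.
Steady-state error to a unit step: e_ss = 1/(1+K_pos) = 1/115 = 0.00869.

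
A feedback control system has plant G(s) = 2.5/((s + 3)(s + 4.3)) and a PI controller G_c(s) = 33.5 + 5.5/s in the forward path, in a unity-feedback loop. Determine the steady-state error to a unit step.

The open loop G_c(s)G(s) has a pole at the origin (type 1), so the static position error constant is infinite and e_ss = 1/(1+∞) = 0.

0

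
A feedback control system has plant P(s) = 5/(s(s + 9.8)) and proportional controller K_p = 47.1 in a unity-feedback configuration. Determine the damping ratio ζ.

The closed-loop denominator is s(s+9.8) + 47.1·5 = s² + 9.8s + 235.5.
Matching s² + 2ζω_n s + ω_n²: ω_n = √235.5 = 15.35 rad/s and 2ζω_n = 9.8, so ζ = 9.8/(2·15.35) = 0.319.

ζ = 0.319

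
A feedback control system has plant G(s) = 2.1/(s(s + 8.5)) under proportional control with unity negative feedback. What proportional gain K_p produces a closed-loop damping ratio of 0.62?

K_p = 22.4

Closed-loop characteristic equation: s² + 8.5s + K_p·2.1 = 0.
So ω_n = √(2.1K_p) and 2ζω_n = 8.5, giving ζ = 8.5/(2√(2.1K_p)).
Setting ζ = 0.62: √(2.1K_p) = 8.5/(2·0.62) = 6.855, so K_p = 46.99/2.1 = 22.4.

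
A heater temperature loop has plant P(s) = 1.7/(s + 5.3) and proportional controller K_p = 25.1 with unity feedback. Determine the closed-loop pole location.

s = -47.97

Closed-loop transfer function: T(s) = K_p·P(s)/(1 + K_p·P(s)) = 42.67/(s + 5.3 + 42.67) = 42.67/(s + 47.97).
The closed-loop pole is at s = −47.97.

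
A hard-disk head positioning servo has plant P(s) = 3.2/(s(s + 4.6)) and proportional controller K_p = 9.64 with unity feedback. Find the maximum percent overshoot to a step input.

Closed-loop characteristic equation: s² + 4.6s + 30.85 = 0, so ω_n = 5.554 rad/s and ζ = 4.6/(2·5.554) = 0.4141.
%OS = 100·exp(−πζ/√(1−ζ²)) = 100·exp(−π·0.4141/√0.8285) = 23.9%.

23.9%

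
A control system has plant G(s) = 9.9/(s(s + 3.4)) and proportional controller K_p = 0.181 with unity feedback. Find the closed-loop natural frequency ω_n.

The closed-loop denominator is s(s+3.4) + 0.181·9.9 = s² + 3.4s + 1.792.
Matching s² + 2ζω_n s + ω_n²: ω_n = √1.792 = 1.339 rad/s and 2ζω_n = 3.4, so ζ = 3.4/(2·1.339) = 1.27.

ω_n = 1.34 rad/s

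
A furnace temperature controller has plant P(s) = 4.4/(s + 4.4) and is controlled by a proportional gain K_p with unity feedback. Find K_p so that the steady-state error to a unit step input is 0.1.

K_p = 9

Steady-state error for a unit step on this type-0 loop is 1/(1 + K_p·P(0)).
P(0) = 1. Require 1/(1 + K_p·1) = 0.1, so 1 + 1·K_p = 10.
K_p = (10 − 1)/1 = 9.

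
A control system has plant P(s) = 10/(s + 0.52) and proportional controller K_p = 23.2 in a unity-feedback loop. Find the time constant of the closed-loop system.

τ = 0.0043 s

Closed-loop transfer function: T(s) = K_p·P(s)/(1 + K_p·P(s)) = 232/(s + 0.52 + 232) = 232/(s + 232.5).
Time constant τ = 1/232.5 = 0.0043 s.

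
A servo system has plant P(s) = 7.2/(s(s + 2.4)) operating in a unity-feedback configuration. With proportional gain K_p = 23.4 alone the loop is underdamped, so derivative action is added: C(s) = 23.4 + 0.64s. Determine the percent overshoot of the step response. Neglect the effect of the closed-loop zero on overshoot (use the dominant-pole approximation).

41.4%

Forward path: (23.4 + 0.64s)·7.2/(s(s+2.4)). The closed-loop characteristic equation is s² + (2.4 + 7.2·0.64)s + 7.2·23.4 = 0.
That is s² + 7.008s + 168.5 = 0, so ω_n = 12.98 rad/s and ζ = 7.008/(2·12.98) = 0.27.
%OS = 100·exp(−πζ/√(1−ζ²)) = 41.4%.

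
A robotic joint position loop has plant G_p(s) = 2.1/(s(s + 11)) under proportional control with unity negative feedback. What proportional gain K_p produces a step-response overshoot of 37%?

K_p = 158

From %OS = 100·exp(−πζ/√(1−ζ²)) = 37%, ζ = −ln(0.37)/√(π²+ln²(0.37)) = 0.3017.
Characteristic equation s² + 11s + 2.1K_p = 0 gives ζ = 11/(2√(2.1K_p)).
Setting ζ = 0.3017: √(2.1K_p) = 11/(2·0.3017) = 18.23, so K_p = 332.3/2.1 = 158.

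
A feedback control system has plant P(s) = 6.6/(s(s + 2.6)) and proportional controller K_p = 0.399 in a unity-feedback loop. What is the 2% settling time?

T_s ≈ 3.08 s

From 1 + K_pP(s) = 0: s² + 2.6s + 2.633 = 0 ⇒ ω_n = 1.623, ζ = 0.8011.
2% settling time T_s ≈ 4/(ζω_n) = 4/1.3 = 3.08 s.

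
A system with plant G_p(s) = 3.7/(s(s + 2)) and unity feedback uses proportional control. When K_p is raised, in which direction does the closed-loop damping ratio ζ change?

decrease

ζ = 2/(2√(3.7K_p)); increasing K_p raises the denominator, so ζ falls.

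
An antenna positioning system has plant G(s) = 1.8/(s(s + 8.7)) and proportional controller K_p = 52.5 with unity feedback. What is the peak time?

The closed-loop denominator s² + 8.7s + 94.5 gives ω_n = √94.5 = 9.721 and ζ = 8.7/(2ω_n) = 0.4475.
Damped frequency ω_d = ω_n√(1−ζ²) = 8.694 rad/s, so peak time T_p = π/ω_d = 0.361 s.

T_p = 0.361 s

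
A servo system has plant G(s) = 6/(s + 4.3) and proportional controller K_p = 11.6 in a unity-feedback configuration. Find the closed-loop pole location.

s = -73.9

Closed-loop transfer function: T(s) = K_p·G(s)/(1 + K_p·G(s)) = 69.6/(s + 4.3 + 69.6) = 69.6/(s + 73.9).
The closed-loop pole is at s = −73.9.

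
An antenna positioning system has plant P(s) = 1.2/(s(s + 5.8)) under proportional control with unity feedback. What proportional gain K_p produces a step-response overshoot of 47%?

K_p = 128

From %OS = 100·exp(−πζ/√(1−ζ²)) = 47%, ζ = −ln(0.47)/√(π²+ln²(0.47)) = 0.2337.
Characteristic equation s² + 5.8s + 1.2K_p = 0 gives ζ = 5.8/(2√(1.2K_p)).
Setting ζ = 0.2337: √(1.2K_p) = 5.8/(2·0.2337) = 12.41, so K_p = 154/1.2 = 128.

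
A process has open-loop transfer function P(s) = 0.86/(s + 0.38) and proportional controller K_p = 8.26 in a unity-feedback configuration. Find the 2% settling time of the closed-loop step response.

T_s ≈ 0.535 s

Closed-loop transfer function: T(s) = K_p·P(s)/(1 + K_p·P(s)) = 7.104/(s + 0.38 + 7.104) = 7.104/(s + 7.484).
Time constant τ = 1/7.484 = 0.1336 s, so the 2% settling time is about 4τ = 0.535 s.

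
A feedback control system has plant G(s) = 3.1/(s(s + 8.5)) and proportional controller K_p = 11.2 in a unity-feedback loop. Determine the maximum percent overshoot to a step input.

From 1 + K_pG(s) = 0: s² + 8.5s + 34.72 = 0 ⇒ ω_n = 5.892, ζ = 0.7213.
%OS = 100·exp(−πζ/√(1−ζ²)) = 100·exp(−π·0.7213/√0.4798) = 3.8%.

3.8%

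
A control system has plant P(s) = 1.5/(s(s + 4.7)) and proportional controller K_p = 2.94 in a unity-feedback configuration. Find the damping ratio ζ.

ζ = 1.12

The closed-loop denominator is s(s+4.7) + 2.94·1.5 = s² + 4.7s + 4.41.
Matching s² + 2ζω_n s + ω_n²: ω_n = √4.41 = 2.1 rad/s and 2ζω_n = 4.7, so ζ = 4.7/(2·2.1) = 1.12.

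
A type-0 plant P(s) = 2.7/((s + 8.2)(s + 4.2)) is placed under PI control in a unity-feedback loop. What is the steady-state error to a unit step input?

The PI controller's integrator makes the forward path type 1, so e_ss to a step is zero.

0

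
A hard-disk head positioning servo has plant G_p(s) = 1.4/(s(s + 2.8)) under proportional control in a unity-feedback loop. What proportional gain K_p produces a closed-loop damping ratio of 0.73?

K_p = 2.63

Closed-loop characteristic equation: s² + 2.8s + K_p·1.4 = 0.
So ω_n = √(1.4K_p) and 2ζω_n = 2.8, giving ζ = 2.8/(2√(1.4K_p)).
Setting ζ = 0.73: √(1.4K_p) = 2.8/(2·0.73) = 1.918, so K_p = 3.678/1.4 = 2.63.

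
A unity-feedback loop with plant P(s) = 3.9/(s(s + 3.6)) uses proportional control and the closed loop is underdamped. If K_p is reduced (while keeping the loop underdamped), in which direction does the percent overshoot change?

decrease

ζ = 3.6/(2√(3.9K_p)) rises as K_p falls; higher damping means less overshoot.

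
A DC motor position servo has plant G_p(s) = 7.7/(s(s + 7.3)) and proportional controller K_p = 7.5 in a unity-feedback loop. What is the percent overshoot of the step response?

Closed-loop characteristic equation: s² + 7.3s + 57.75 = 0, so ω_n = 7.599 rad/s and ζ = 7.3/(2·7.599) = 0.4803.
%OS = 100·exp(−πζ/√(1−ζ²)) = 100·exp(−π·0.4803/√0.7693) = 17.9%.

17.9%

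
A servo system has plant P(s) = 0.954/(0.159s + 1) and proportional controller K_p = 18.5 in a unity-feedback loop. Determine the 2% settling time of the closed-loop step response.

Closed loop: T(s) = K_p·P/(1+K_p·P) = 17.65/(0.159s + 1 + 17.65), with pole at s = −(1 + 17.65)/0.159 = −117.3.
τ = 1/117.3 = 0.008526 s, so 2% settling time ≈ 4τ = 0.0341 s.

T_s ≈ 0.0341 s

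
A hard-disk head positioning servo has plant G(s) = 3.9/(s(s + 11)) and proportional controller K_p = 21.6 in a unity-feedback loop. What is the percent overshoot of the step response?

9.52%

Closed-loop characteristic equation: s² + 11s + 84.24 = 0, so ω_n = 9.178 rad/s and ζ = 11/(2·9.178) = 0.5992.
%OS = 100·exp(−πζ/√(1−ζ²)) = 100·exp(−π·0.5992/√0.6409) = 9.52%.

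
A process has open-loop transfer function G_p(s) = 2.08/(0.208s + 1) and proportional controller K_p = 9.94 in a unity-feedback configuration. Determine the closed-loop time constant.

Closed loop: T(s) = K_p·G_p/(1+K_p·G_p) = 20.68/(0.208s + 1 + 20.68), with pole at s = −(1 + 20.68)/0.208 = −104.2.
Closed-loop time constant τ = 1/104.2 = 0.0096 s.

τ = 0.0096 s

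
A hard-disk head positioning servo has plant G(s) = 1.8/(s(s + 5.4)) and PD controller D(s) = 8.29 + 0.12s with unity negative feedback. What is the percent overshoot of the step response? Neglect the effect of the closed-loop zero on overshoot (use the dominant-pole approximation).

3.6%

Forward path: (8.29 + 0.12s)·1.8/(s(s+5.4)). The closed-loop characteristic equation is s² + (5.4 + 1.8·0.12)s + 1.8·8.29 = 0.
That is s² + 5.616s + 14.92 = 0, so ω_n = 3.863 rad/s and ζ = 5.616/(2·3.863) = 0.7269.
%OS = 100·exp(−πζ/√(1−ζ²)) = 3.6%.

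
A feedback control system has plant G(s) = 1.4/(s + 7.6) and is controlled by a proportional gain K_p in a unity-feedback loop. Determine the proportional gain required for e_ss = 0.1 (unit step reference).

K_p = 48.9

For a type-0 loop with proportional control, e_ss = 1/(1 + K_p·G(0)).
G(0) = 0.1842. Require 1/(1 + K_p·0.1842) = 0.1, so 1 + 0.1842·K_p = 10.
K_p = (10 − 1)/0.1842 = 48.9.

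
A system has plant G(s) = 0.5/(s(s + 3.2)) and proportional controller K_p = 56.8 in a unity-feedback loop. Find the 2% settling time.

T_s ≈ 2.5 s

The closed-loop denominator s² + 3.2s + 28.4 gives ω_n = √28.4 = 5.329 and ζ = 3.2/(2ω_n) = 0.3002.
2% settling time T_s ≈ 4/(ζω_n) = 4/1.6 = 2.5 s.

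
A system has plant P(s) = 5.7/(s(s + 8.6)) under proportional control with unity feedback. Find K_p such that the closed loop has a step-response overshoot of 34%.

From %OS = 100·exp(−πζ/√(1−ζ²)) = 34%, ζ = −ln(0.34)/√(π²+ln²(0.34)) = 0.3248.
Characteristic equation s² + 8.6s + 5.7K_p = 0 gives ζ = 8.6/(2√(5.7K_p)).
Setting ζ = 0.3248: √(5.7K_p) = 8.6/(2·0.3248) = 13.24, so K_p = 175.3/5.7 = 30.8.

K_p = 30.8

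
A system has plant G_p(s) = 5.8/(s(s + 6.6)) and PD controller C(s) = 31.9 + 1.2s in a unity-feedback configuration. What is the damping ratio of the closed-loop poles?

Forward path: (31.9 + 1.2s)·5.8/(s(s+6.6)). The closed-loop characteristic equation is s² + (6.6 + 5.8·1.2)s + 5.8·31.9 = 0.
That is s² + 13.56s + 185 = 0, so ω_n = 13.6 rad/s and ζ = 13.56/(2·13.6) = 0.4984.

ζ = 0.498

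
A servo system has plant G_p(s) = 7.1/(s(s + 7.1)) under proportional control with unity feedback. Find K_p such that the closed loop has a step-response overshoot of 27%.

K_p = 12

From %OS = 100·exp(−πζ/√(1−ζ²)) = 27%, ζ = −ln(0.27)/√(π²+ln²(0.27)) = 0.3847.
Characteristic equation s² + 7.1s + 7.1K_p = 0 gives ζ = 7.1/(2√(7.1K_p)).
Setting ζ = 0.3847: √(7.1K_p) = 7.1/(2·0.3847) = 9.228, so K_p = 85.16/7.1 = 12.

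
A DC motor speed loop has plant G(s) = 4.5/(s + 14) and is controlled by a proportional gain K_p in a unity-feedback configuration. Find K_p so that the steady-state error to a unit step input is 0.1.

K_p = 28

The loop is type 0, so e_ss(step) = 1/(1 + K_pos) with K_pos = K_p·G(0).
G(0) = 0.3214. Require 1/(1 + K_p·0.3214) = 0.1, so 1 + 0.3214·K_p = 10.
K_p = (10 − 1)/0.3214 = 28.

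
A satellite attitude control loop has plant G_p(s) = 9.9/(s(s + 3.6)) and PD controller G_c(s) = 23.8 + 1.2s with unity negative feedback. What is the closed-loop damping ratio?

ζ = 0.504

Forward path: (23.8 + 1.2s)·9.9/(s(s+3.6)). The closed-loop characteristic equation is s² + (3.6 + 9.9·1.2)s + 9.9·23.8 = 0.
That is s² + 15.48s + 235.6 = 0, so ω_n = 15.35 rad/s and ζ = 15.48/(2·15.35) = 0.5042.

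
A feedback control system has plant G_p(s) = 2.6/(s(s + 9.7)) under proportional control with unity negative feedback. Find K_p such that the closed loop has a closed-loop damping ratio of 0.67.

K_p = 20.2

Closed-loop characteristic equation: s² + 9.7s + K_p·2.6 = 0.
So ω_n = √(2.6K_p) and 2ζω_n = 9.7, giving ζ = 9.7/(2√(2.6K_p)).
Setting ζ = 0.67: √(2.6K_p) = 9.7/(2·0.67) = 7.239, so K_p = 52.4/2.6 = 20.2.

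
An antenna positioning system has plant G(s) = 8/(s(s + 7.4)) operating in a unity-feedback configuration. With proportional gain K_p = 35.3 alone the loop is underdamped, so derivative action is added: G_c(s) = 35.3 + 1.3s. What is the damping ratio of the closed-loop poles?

Forward path: (35.3 + 1.3s)·8/(s(s+7.4)). The closed-loop characteristic equation is s² + (7.4 + 8·1.3)s + 8·35.3 = 0.
That is s² + 17.8s + 282.4 = 0, so ω_n = 16.8 rad/s and ζ = 17.8/(2·16.8) = 0.5296.

ζ = 0.53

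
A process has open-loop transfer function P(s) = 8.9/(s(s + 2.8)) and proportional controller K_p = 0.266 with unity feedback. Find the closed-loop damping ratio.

ζ = 0.91

With unity feedback the closed-loop characteristic equation is s² + 2.8s + 0.266·8.9 = s² + 2.8s + 2.367 = 0.
So ω_n² = 2.367 ⇒ ω_n = 1.539 rad/s, and ζ = 2.8/(2ω_n) = 0.91.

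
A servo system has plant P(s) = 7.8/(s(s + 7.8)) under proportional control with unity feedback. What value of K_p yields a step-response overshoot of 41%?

From %OS = 100·exp(−πζ/√(1−ζ²)) = 41%, ζ = −ln(0.41)/√(π²+ln²(0.41)) = 0.273.
Characteristic equation s² + 7.8s + 7.8K_p = 0 gives ζ = 7.8/(2√(7.8K_p)).
Setting ζ = 0.273: √(7.8K_p) = 7.8/(2·0.273) = 14.28, so K_p = 204/7.8 = 26.2.

K_p = 26.2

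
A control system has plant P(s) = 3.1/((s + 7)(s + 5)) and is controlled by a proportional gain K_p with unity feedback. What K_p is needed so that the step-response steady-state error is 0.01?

K_p = 1120

Steady-state error for a unit step on this type-0 loop is 1/(1 + K_p·P(0)).
P(0) = 0.08857. Require 1/(1 + K_p·0.08857) = 0.01, so 1 + 0.08857·K_p = 100.
K_p = (100 − 1)/0.08857 = 1120.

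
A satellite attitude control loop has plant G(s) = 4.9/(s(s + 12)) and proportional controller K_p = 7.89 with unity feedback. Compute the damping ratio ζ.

ζ = 0.965

With unity feedback the closed-loop characteristic equation is s² + 12s + 7.89·4.9 = s² + 12s + 38.66 = 0.
Matching s² + 2ζω_n s + ω_n²: ω_n = √38.66 = 6.218 rad/s and 2ζω_n = 12, so ζ = 12/(2·6.218) = 0.965.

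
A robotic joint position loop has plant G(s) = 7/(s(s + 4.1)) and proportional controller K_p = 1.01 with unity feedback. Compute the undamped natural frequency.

With unity feedback the closed-loop characteristic equation is s² + 4.1s + 1.01·7 = s² + 4.1s + 7.07 = 0.
So ω_n² = 7.07 ⇒ ω_n = 2.659 rad/s, and ζ = 4.1/(2ω_n) = 0.771.

ω_n = 2.66 rad/s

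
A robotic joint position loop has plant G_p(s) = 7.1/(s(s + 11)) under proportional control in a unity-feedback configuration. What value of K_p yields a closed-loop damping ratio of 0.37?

K_p = 31.1

Closed-loop characteristic equation: s² + 11s + K_p·7.1 = 0.
So ω_n = √(7.1K_p) and 2ζω_n = 11, giving ζ = 11/(2√(7.1K_p)).
Setting ζ = 0.37: √(7.1K_p) = 11/(2·0.37) = 14.86, so K_p = 221/7.1 = 31.1.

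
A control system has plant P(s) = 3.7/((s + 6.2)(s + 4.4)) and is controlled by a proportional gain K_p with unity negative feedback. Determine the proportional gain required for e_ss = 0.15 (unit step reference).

K_p = 41.8

The loop is type 0, so e_ss(step) = 1/(1 + K_pos) with K_pos = K_p·P(0).
P(0) = 0.1356. Require 1/(1 + K_p·0.1356) = 0.15, so 1 + 0.1356·K_p = 6.667.
K_p = (6.667 − 1)/0.1356 = 41.8.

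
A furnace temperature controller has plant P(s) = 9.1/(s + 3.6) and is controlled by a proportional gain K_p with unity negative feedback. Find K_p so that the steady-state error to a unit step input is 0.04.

Steady-state error for a unit step on this type-0 loop is 1/(1 + K_p·P(0)).
P(0) = 2.528. Require 1/(1 + K_p·2.528) = 0.04, so 1 + 2.528·K_p = 25.
K_p = (25 − 1)/2.528 = 9.49.

K_p = 9.49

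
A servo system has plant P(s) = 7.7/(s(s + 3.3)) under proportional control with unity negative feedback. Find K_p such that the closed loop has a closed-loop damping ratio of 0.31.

Closed-loop characteristic equation: s² + 3.3s + K_p·7.7 = 0.
So ω_n = √(7.7K_p) and 2ζω_n = 3.3, giving ζ = 3.3/(2√(7.7K_p)).
Setting ζ = 0.31: √(7.7K_p) = 3.3/(2·0.31) = 5.323, so K_p = 28.33/7.7 = 3.68.

K_p = 3.68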